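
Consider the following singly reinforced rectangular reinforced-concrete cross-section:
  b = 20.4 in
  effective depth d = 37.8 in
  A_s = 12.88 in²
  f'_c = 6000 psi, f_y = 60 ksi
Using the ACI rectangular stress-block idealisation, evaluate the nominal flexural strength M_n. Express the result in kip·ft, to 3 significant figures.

T = A_s f_y = 12.88 × 60 = 772.8 kips.
a = T/(0.85 f'_c b) = 772.8/(0.85 × 6 × 20.4) = 7.428 in.
M_n = T(d − a/2) = 772.8 × (37.8 − 3.714) = 26341.7 kip·in = 26341.7/12 = 2195.14 kip·ft.

M_n ≈ 2200 kip·ft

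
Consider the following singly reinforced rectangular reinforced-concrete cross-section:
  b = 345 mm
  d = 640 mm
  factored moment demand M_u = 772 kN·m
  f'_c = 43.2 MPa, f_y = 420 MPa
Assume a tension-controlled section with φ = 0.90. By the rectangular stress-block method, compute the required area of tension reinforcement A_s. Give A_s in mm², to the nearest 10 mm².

M_n = M_u/φ = 772/0.90 = 857.778 kN·m.
With M_n = 0.85 f'_c a b (d − a/2), solve the quadratic for a:
a = d − √(d² − 2M_n/(0.85 f'_c b)) = 640 − √(640² − 2 × 857.778×10⁶/(0.85 × 43.2 × 345)) = 116.38 mm.
A_s = 0.85 f'_c a b / f_y = 0.85 × 43.2 × 116.38 × 345 / 420 = 3510.4 mm².

A_s ≈ 3510 mm²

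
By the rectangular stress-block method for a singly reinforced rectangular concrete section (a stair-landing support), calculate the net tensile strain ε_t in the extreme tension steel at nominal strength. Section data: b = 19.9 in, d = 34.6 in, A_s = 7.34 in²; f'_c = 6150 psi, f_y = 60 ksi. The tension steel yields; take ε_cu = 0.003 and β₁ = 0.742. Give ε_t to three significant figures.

ε_t ≈ 0.0152

a = A_s f_y/(0.85 f'_c b) = 4.234 in.
β₁ = 0.742, so c = a/β₁ = 4.234/0.742 = 5.706 in.
From the linear strain diagram with ε_cu = 0.003: ε_t = 0.003 (d − c)/c = 0.003 × (34.6 − 5.706)/5.706 = 0.0152.
Since ε_t ≥ 0.005, the section is tension-controlled.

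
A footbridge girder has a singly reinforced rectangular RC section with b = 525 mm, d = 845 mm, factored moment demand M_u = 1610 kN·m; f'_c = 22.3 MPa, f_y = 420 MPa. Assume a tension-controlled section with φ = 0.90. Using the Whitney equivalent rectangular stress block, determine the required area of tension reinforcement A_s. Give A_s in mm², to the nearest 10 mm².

A_s ≈ 5910 mm²

M_n = M_u/φ = 1610/0.90 = 1788.89 kN·m.
With M_n = 0.85 f'_c a b (d − a/2), solve the quadratic for a:
a = d − √(d² − 2M_n/(0.85 f'_c b)) = 845 − √(845² − 2 × 1788.89×10⁶/(0.85 × 22.3 × 525)) = 249.60 mm.
A_s = 0.85 f'_c a b / f_y = 0.85 × 22.3 × 249.60 × 525 / 420 = 5914.0 mm².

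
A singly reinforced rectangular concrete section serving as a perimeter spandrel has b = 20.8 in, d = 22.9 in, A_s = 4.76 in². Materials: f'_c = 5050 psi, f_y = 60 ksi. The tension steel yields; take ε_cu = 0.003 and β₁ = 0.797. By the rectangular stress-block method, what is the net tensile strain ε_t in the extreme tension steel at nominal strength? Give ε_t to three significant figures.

ε_t ≈ 0.0141

a = A_s f_y/(0.85 f'_c b) = 3.199 in.
β₁ = 0.797, so c = a/β₁ = 3.199/0.797 = 4.014 in.
From the linear strain diagram with ε_cu = 0.003: ε_t = 0.003 (d − c)/c = 0.003 × (22.9 − 4.014)/4.014 = 0.0141.
Since ε_t ≥ 0.005, the section is tension-controlled.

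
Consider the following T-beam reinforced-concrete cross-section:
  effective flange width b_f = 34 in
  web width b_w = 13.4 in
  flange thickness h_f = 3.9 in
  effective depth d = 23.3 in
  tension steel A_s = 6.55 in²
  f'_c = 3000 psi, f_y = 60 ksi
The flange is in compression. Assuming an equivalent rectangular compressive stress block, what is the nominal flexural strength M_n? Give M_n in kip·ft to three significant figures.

M_n ≈ 687 kip·ft

Tension: T = A_s f_y = 6.55 × 60 = 393 kips.
Try a within the flange: a = T/(0.85 f'_c b_f) = 393/(0.85 × 3 × 34) = 4.533 in.
a = 4.533 > h_f = 3.9 in: the block extends into the web. Split into flange-overhang and web parts.
C_f = 0.85 f'_c (b_f − b_w) h_f = 0.85 × 3 × (34 − 13.4) × 3.9 = 204.9 kips.
Remaining web compression depth: a_w = (T − C_f)/(0.85 f'_c b_w) = (393 − 204.9)/(0.85 × 3 × 13.4) = 5.505 in.
M_n = C_f(d − h_f/2) + (T − C_f)(d − a_w/2) = 204.9 × (23.3 − 1.95) + 188.1 × (23.3 − 2.7525) = 4374.6 + 3865.0 = 8239.6 kip·in.
M_n = 8239.6/12 = 686.63 kip·ft.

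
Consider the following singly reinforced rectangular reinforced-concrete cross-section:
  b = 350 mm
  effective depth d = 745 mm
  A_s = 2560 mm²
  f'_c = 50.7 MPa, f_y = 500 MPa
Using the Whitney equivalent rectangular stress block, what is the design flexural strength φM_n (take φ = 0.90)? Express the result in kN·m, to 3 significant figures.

φM_n ≈ 809 kN·m

T = A_s f_y = 2560 × 500 = 1280000 N = 1280 kN.
From C = T: a = T/(0.85 f'_c b) = 1280000/(0.85 × 50.7 × 350) = 84.86 mm.
M_n = T(d − a/2) = 1280 kN × (745 − 42.43) mm = 899.29 kN·m.
φM_n = 0.90 × 899.29 = 809.36 kN·m.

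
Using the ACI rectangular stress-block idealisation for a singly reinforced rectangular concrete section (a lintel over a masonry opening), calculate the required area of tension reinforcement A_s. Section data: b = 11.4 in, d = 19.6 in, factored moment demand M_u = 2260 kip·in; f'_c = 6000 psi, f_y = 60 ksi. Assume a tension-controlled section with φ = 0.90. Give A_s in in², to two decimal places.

M_n = M_u/φ = 2260/0.90 = 2511.11 kip·in.
From M_n = 0.85 f'_c a b (d − a/2):
a = d − √(d² − 2M_n/(0.85 f'_c b)) = 19.6 − √(19.6² − 2 × 2511.11/(0.85 × 6 × 11.4)) = 2.344 in.
A_s = 0.85 f'_c a b / f_y = 0.85 × 6 × 2.344 × 11.4 / 60 = 2.271 in².

A_s ≈ 2.27 in²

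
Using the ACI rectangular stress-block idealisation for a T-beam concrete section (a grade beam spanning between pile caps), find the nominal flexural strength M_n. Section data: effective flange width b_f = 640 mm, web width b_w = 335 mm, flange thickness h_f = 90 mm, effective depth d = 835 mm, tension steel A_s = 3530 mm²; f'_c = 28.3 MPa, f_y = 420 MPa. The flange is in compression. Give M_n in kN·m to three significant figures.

Tension: T = A_s f_y = 3530 × 420 = 1482600 N.
Try a within the flange: a = T/(0.85 f'_c b_f) = 1482600/(0.85 × 28.3 × 640) = 96.30 mm.
a = 96.30 > h_f = 90 mm: the block extends into the web. Split into flange-overhang and web parts.
C_f = 0.85 f'_c (b_f − b_w) h_f = 0.85 × 28.3 × (640 − 335) × 90 = 660310 N.
Remaining web compression depth: a_w = (T − C_f)/(0.85 f'_c b_w) = (1482600 − 660310)/(0.85 × 28.3 × 335) = 102.04 mm.
M_n = C_f(d − h_f/2) + (T − C_f)(d − a_w/2) = 660310 × (835 − 45) + 822290 × (835 − 51.02) = 521.64 + 644.66 = 1166.30 × 10⁶ N·mm.
M_n = 1166.30 kN·m.

M_n ≈ 1170 kN·m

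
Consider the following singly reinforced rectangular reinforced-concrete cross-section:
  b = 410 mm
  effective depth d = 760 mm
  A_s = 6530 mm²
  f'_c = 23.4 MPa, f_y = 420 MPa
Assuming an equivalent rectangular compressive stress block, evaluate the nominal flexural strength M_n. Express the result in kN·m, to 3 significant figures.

T = A_s f_y = 6530 × 420 = 2742600 N = 2742.6 kN.
From C = T: a = T/(0.85 f'_c b) = 2742600/(0.85 × 23.4 × 410) = 336.31 mm.
M_n = T(d − a/2) = 2742.6 kN × (760 − 168.155) mm = 1623.19 kN·m.

M_n ≈ 1620 kN·m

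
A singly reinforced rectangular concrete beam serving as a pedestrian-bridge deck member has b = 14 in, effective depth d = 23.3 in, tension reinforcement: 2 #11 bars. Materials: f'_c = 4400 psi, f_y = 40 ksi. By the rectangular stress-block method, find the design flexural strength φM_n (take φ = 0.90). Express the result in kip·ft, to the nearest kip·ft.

A_s = 2 × 1.56 = 3.12 in².
T = A_s f_y = 3.12 × 40 = 124.8 kips.
a = T/(0.85 f'_c b) = 124.8/(0.85 × 4.4 × 14) = 2.383 in.
M_n = T(d − a/2) = 124.8 × (23.3 − 1.1915) = 2759.1 kip·in = 2759.1/12 = 229.93 kip·ft.
φM_n = 0.90 × 229.93 = 206.94 kip·ft.

φM_n ≈ 207 kip·ft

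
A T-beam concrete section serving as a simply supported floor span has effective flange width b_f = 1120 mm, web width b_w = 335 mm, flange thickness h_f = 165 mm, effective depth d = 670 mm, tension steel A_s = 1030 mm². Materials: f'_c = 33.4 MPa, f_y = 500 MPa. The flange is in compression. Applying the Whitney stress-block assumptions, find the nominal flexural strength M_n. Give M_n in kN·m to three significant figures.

M_n ≈ 341 kN·m

Tension: T = A_s f_y = 1030 × 500 = 515000 N.
Try a within the flange: a = T/(0.85 f'_c b_f) = 515000/(0.85 × 33.4 × 1120) = 16.20 mm.
Since a = 16.20 ≤ h_f = 165 mm, the stress block lies entirely in the flange; analyse as a rectangular beam of width b_f.
M_n = T(d − a/2) = 515000 × (670 − 8.1) = 340.88 × 10⁶ N·mm.
M_n = 340.88 kN·m.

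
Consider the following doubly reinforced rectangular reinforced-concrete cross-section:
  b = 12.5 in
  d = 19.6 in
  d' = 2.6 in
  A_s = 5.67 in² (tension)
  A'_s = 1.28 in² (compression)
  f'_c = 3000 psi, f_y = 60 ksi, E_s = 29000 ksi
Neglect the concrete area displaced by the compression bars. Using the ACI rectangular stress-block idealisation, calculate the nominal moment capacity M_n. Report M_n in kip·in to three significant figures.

M_n ≈ 5380 kip·in

Assume both steels yield.
a = (A_s − A'_s) f_y/(0.85 f'_c b) = (5.67 − 1.28) × 60/(0.85 × 3 × 12.5) = 8.264 in.
c = a/β₁ = 8.264/0.85 = 9.722 in; ε'_s = 0.003(c − d')/c = 0.0022 ≥ ε_y = 0.0021, so the compression steel yields.
M_n = (A_s − A'_s) f_y (d − a/2) + A'_s f_y (d − d') = 263.4 × (19.6 − 4.132) + 76.8 × (19.6 − 2.6) = 4074.3 + 1305.6 = 5379.9 kip·in.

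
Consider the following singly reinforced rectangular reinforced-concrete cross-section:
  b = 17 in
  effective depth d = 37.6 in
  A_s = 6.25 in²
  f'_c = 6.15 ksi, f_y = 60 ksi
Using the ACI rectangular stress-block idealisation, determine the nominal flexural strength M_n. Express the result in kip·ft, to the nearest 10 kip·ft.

T = A_s f_y = 6.25 × 60 = 375 kips.
a = T/(0.85 f'_c b) = 375/(0.85 × 6.15 × 17) = 4.220 in.
M_n = T(d − a/2) = 375 × (37.6 − 2.11) = 13308.8 kip·in = 13308.8/12 = 1109.07 kip·ft.

M_n ≈ 1110 kip·ft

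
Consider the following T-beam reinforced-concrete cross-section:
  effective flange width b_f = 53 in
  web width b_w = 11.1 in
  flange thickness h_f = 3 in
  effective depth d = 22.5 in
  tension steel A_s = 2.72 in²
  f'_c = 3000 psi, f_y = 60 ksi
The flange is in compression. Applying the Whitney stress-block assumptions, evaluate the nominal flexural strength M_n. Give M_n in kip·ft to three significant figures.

Tension: T = A_s f_y = 2.72 × 60 = 163.2 kips.
Try a within the flange: a = T/(0.85 f'_c b_f) = 163.2/(0.85 × 3 × 53) = 1.208 in.
Since a = 1.208 ≤ h_f = 3 in, the stress block lies entirely in the flange; analyse as a rectangular beam of width b_f.
M_n = T(d − a/2) = 163.2 × (22.5 − 0.604) = 3573.4 kip·in.
M_n = 3573.4/12 = 297.78 kip·ft.

M_n ≈ 298 kip·ft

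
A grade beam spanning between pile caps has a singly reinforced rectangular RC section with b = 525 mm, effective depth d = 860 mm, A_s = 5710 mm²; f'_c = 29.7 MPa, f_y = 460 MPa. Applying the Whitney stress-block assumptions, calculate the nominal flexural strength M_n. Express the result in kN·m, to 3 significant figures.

M_n ≈ 2000 kN·m

T = A_s f_y = 5710 × 460 = 2626600 N = 2626.6 kN.
From C = T: a = T/(0.85 f'_c b) = 2626600/(0.85 × 29.7 × 525) = 198.18 mm.
M_n = T(d − a/2) = 2626.6 kN × (860 − 99.09) mm = 1998.61 kN·m.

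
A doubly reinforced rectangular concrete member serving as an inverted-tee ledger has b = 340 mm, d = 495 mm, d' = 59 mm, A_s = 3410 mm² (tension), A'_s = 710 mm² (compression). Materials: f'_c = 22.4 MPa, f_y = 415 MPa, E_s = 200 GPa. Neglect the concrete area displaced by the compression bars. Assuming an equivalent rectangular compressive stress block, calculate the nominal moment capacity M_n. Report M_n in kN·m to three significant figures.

Assume both tension and compression steel yield.
Net tension couple steel: A_s − A'_s = 2700 mm².
a = (A_s − A'_s) f_y / (0.85 f'_c b) = 1120500/(0.85 × 22.4 × 340) = 173.09 mm.
c = a/β₁ = 173.09/0.85 = 203.64 mm; ε'_s = 0.003(c − d')/c = 0.0021 ≥ f_y/E_s = 0.0021, so compression steel does yield.
M_n = (A_s − A'_s) f_y (d − a/2) + A'_s f_y (d − d') = [1120500 × (495 − 86.545) + 294650 × (495 − 59)] × 10⁻⁶ = 457.67 + 128.47 = 586.14 kN·m.

M_n ≈ 586 kN·m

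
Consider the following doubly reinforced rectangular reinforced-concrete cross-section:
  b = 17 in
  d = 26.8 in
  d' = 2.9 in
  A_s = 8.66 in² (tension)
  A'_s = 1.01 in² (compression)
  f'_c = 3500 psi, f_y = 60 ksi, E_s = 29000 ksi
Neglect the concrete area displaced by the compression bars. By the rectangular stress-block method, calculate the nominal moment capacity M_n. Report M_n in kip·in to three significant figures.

Assume both steels yield.
a = (A_s − A'_s) f_y/(0.85 f'_c b) = (8.66 − 1.01) × 60/(0.85 × 3.5 × 17) = 9.076 in.
c = a/β₁ = 9.076/0.85 = 10.678 in; ε'_s = 0.003(c − d')/c = 0.0022 ≥ ε_y = 0.0021, so the compression steel yields.
M_n = (A_s − A'_s) f_y (d − a/2) + A'_s f_y (d − d') = 459 × (26.8 − 4.538) + 60.6 × (26.8 − 2.9) = 10218.3 + 1448.3 = 11666.6 kip·in.

M_n ≈ 11700 kip·in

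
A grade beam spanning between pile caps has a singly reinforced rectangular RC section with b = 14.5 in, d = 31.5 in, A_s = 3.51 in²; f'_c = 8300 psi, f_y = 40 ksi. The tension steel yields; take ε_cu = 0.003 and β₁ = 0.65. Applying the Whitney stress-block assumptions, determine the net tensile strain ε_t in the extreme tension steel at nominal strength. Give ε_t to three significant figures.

ε_t ≈ 0.0418

a = A_s f_y/(0.85 f'_c b) = 1.372 in.
β₁ = 0.65, so c = a/β₁ = 1.372/0.65 = 2.111 in.
From the linear strain diagram with ε_cu = 0.003: ε_t = 0.003 (d − c)/c = 0.003 × (31.5 − 2.111)/2.111 = 0.0418.
Since ε_t ≥ 0.005, the section is tension-controlled.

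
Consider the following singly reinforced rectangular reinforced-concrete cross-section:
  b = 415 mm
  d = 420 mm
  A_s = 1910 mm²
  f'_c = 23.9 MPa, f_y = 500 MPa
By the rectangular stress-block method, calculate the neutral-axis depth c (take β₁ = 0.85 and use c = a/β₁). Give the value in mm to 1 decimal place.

T = A_s f_y = 1910 × 500 = 955000 N = 955 kN.
Setting C = 0.85 f'_c a b equal to T: a = 955000/(0.85 × 23.9 × 415) = 113.276 mm.
With β₁ = 0.85, c = a/β₁ = 113.276/0.85 = 133.3 mm.

c ≈ 133.3 mm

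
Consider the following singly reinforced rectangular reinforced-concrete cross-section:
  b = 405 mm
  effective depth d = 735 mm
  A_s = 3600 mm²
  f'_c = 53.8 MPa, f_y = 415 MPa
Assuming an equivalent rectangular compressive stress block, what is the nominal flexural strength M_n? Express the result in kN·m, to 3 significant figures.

T = A_s f_y = 3600 × 415 = 1494000 N = 1494 kN.
From C = T: a = T/(0.85 f'_c b) = 1494000/(0.85 × 53.8 × 405) = 80.67 mm.
M_n = T(d − a/2) = 1494 kN × (735 − 40.335) mm = 1037.83 kN·m.

M_n ≈ 1040 kN·m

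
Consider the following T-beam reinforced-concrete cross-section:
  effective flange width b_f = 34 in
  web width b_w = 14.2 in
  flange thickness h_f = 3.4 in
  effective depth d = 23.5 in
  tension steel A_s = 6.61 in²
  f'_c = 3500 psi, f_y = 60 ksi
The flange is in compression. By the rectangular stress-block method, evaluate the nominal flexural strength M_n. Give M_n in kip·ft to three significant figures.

Tension: T = A_s f_y = 6.61 × 60 = 396.6 kips.
Try a within the flange: a = T/(0.85 f'_c b_f) = 396.6/(0.85 × 3.5 × 34) = 3.921 in.
a = 3.921 > h_f = 3.4 in: the block extends into the web. Split into flange-overhang and web parts.
C_f = 0.85 f'_c (b_f − b_w) h_f = 0.85 × 3.5 × (34 − 14.2) × 3.4 = 200.3 kips.
Remaining web compression depth: a_w = (T − C_f)/(0.85 f'_c b_w) = (396.6 − 200.3)/(0.85 × 3.5 × 14.2) = 4.647 in.
M_n = C_f(d − h_f/2) + (T − C_f)(d − a_w/2) = 200.3 × (23.5 − 1.7) + 196.3 × (23.5 − 2.3235) = 4366.5 + 4156.9 = 8523.4 kip·in.
M_n = 8523.4/12 = 710.28 kip·ft.

M_n ≈ 710 kip·ft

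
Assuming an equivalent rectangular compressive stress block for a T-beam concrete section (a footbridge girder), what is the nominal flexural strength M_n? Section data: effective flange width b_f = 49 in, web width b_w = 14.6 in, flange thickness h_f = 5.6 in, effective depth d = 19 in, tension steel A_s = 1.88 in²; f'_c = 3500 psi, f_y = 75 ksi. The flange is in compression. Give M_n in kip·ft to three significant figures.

Tension: T = A_s f_y = 1.88 × 75 = 141 kips.
Try a within the flange: a = T/(0.85 f'_c b_f) = 141/(0.85 × 3.5 × 49) = 0.967 in.
Since a = 0.967 ≤ h_f = 5.6 in, the stress block lies entirely in the flange; analyse as a rectangular beam of width b_f.
M_n = T(d − a/2) = 141 × (19 − 0.4835) = 2610.8 kip·in.
M_n = 2610.8/12 = 217.57 kip·ft.

M_n ≈ 218 kip·ft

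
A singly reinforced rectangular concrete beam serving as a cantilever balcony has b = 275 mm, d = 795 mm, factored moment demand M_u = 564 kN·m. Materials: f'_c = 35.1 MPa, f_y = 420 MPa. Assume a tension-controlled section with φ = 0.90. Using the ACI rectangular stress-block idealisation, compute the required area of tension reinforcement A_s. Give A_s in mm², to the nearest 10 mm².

M_n = M_u/φ = 564/0.90 = 626.667 kN·m.
With M_n = 0.85 f'_c a b (d − a/2), solve the quadratic for a:
a = d − √(d² − 2M_n/(0.85 f'_c b)) = 795 − √(795² − 2 × 626.667×10⁶/(0.85 × 35.1 × 275)) = 102.71 mm.
A_s = 0.85 f'_c a b / f_y = 0.85 × 35.1 × 102.71 × 275 / 420 = 2006.4 mm².

A_s ≈ 2010 mm²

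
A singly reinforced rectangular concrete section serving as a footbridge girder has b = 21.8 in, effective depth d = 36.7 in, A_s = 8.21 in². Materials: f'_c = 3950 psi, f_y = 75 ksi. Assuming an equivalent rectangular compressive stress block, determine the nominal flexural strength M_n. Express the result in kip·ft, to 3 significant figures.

M_n ≈ 1670 kip·ft

T = A_s f_y = 8.21 × 75 = 615.75 kips.
a = T/(0.85 f'_c b) = 615.75/(0.85 × 3.95 × 21.8) = 8.413 in.
M_n = T(d − a/2) = 615.75 × (36.7 − 4.2065) = 20007.9 kip·in = 20007.9/12 = 1667.33 kip·ft.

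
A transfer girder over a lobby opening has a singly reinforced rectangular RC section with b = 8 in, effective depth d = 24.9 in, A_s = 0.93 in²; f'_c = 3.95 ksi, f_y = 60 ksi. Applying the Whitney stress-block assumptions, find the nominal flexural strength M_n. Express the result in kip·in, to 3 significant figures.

T = A_s f_y = 0.93 × 60 = 55.8 kips.
a = T/(0.85 f'_c b) = 55.8/(0.85 × 3.95 × 8) = 2.077 in.
M_n = T(d − a/2) = 55.8 × (24.9 − 1.0385) = 1331.5 kip·in.

M_n ≈ 1330 kip·in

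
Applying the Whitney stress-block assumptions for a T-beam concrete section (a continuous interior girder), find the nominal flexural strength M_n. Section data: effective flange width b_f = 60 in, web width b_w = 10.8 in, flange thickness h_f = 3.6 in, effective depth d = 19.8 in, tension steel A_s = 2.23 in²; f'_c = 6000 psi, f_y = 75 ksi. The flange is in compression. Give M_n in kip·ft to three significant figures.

Tension: T = A_s f_y = 2.23 × 75 = 167.25 kips.
Try a within the flange: a = T/(0.85 f'_c b_f) = 167.25/(0.85 × 6 × 60) = 0.547 in.
Since a = 0.547 ≤ h_f = 3.6 in, the stress block lies entirely in the flange; analyse as a rectangular beam of width b_f.
M_n = T(d − a/2) = 167.25 × (19.8 − 0.2735) = 3265.8 kip·in.
M_n = 3265.8/12 = 272.15 kip·ft.

M_n ≈ 272 kip·ft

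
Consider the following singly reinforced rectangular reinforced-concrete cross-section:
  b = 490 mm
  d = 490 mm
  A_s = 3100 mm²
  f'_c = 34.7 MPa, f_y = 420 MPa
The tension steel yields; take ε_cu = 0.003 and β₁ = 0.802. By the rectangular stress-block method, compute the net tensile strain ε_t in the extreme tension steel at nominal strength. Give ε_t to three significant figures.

ε_t ≈ 0.0101

a = A_s f_y/(0.85 f'_c b) = 90.09 mm.
β₁ = 0.802, so c = a/β₁ = 90.09/0.802 = 112.33 mm.
From the linear strain diagram with ε_cu = 0.003: ε_t = 0.003 (d − c)/c = 0.003 × (490 − 112.33)/112.33 = 0.0101.
Since ε_t ≥ 0.005, the section is tension-controlled.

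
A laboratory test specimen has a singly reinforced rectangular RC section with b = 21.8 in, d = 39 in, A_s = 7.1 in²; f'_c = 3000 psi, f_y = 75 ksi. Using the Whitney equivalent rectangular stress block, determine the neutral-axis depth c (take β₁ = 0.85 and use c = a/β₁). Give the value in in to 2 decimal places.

T = A_s f_y = 7.1 × 75 = 532.5 kips.
a = T/(0.85 f'_c b) = 532.5/(0.85 × 3 × 21.8) = 9.5791 in.
With β₁ = 0.85, c = a/β₁ = 9.5791/0.85 = 11.27 in.

c ≈ 11.27 in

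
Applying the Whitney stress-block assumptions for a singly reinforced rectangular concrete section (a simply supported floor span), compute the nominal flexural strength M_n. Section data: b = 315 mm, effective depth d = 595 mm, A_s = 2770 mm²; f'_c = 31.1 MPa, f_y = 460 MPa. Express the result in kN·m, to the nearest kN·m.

T = A_s f_y = 2770 × 460 = 1274200 N = 1274.2 kN.
From C = T: a = T/(0.85 f'_c b) = 1274200/(0.85 × 31.1 × 315) = 153.02 mm.
M_n = T(d − a/2) = 1274.2 kN × (595 − 76.51) mm = 660.66 kN·m.

M_n ≈ 661 kN·m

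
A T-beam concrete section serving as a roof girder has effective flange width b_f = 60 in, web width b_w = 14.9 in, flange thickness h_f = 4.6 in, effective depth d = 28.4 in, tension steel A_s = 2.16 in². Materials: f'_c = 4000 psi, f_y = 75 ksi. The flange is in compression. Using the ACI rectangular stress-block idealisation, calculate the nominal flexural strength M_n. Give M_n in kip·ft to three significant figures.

Tension: T = A_s f_y = 2.16 × 75 = 162 kips.
Try a within the flange: a = T/(0.85 f'_c b_f) = 162/(0.85 × 4 × 60) = 0.794 in.
Since a = 0.794 ≤ h_f = 4.6 in, the stress block lies entirely in the flange; analyse as a rectangular beam of width b_f.
M_n = T(d − a/2) = 162 × (28.4 − 0.397) = 4536.5 kip·in.
M_n = 4536.5/12 = 378.04 kip·ft.

M_n ≈ 378 kip·ft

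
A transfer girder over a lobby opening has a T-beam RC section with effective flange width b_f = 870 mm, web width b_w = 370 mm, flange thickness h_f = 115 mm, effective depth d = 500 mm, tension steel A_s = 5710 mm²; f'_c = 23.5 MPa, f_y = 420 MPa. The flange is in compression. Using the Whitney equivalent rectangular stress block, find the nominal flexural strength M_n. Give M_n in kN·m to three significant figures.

M_n ≈ 1030 kN·m

Tension: T = A_s f_y = 5710 × 420 = 2398200 N.
Try a within the flange: a = T/(0.85 f'_c b_f) = 2398200/(0.85 × 23.5 × 870) = 138.00 mm.
a = 138.00 > h_f = 115 mm: the block extends into the web. Split into flange-overhang and web parts.
C_f = 0.85 f'_c (b_f − b_w) h_f = 0.85 × 23.5 × (870 − 370) × 115 = 1148563 N.
Remaining web compression depth: a_w = (T − C_f)/(0.85 f'_c b_w) = (2398200 − 1148563)/(0.85 × 23.5 × 370) = 169.08 mm.
M_n = C_f(d − h_f/2) + (T − C_f)(d − a_w/2) = 1148563 × (500 − 57.5) + 1249637 × (500 − 84.54) = 508.24 + 519.17 = 1027.41 × 10⁶ N·mm.
M_n = 1027.41 kN·m.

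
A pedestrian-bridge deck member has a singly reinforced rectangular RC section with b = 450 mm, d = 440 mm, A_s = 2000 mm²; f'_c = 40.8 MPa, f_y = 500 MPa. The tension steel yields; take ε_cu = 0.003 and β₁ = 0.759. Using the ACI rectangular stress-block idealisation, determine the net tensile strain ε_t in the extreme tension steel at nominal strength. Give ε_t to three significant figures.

ε_t ≈ 0.0126

a = A_s f_y/(0.85 f'_c b) = 64.08 mm.
β₁ = 0.759, so c = a/β₁ = 64.08/0.759 = 84.43 mm.
From the linear strain diagram with ε_cu = 0.003: ε_t = 0.003 (d − c)/c = 0.003 × (440 − 84.43)/84.43 = 0.0126.
Since ε_t ≥ 0.005, the section is tension-controlled.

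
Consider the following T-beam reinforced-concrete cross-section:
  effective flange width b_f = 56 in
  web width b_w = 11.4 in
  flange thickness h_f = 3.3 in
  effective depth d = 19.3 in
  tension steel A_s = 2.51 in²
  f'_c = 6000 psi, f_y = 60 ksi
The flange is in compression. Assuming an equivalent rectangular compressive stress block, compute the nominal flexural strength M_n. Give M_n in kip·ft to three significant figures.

M_n ≈ 239 kip·ft

Tension: T = A_s f_y = 2.51 × 60 = 150.6 kips.
Try a within the flange: a = T/(0.85 f'_c b_f) = 150.6/(0.85 × 6 × 56) = 0.527 in.
Since a = 0.527 ≤ h_f = 3.3 in, the stress block lies entirely in the flange; analyse as a rectangular beam of width b_f.
M_n = T(d − a/2) = 150.6 × (19.3 − 0.2635) = 2866.9 kip·in.
M_n = 2866.9/12 = 238.91 kip·ft.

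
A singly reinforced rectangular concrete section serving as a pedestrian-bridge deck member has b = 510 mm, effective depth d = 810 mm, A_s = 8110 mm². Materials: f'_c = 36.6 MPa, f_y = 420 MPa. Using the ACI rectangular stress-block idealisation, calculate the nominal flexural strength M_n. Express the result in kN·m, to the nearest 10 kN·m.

M_n ≈ 2390 kN·m

T = A_s f_y = 8110 × 420 = 3406200 N = 3406.2 kN.
From C = T: a = T/(0.85 f'_c b) = 3406200/(0.85 × 36.6 × 510) = 214.68 mm.
M_n = T(d − a/2) = 3406.2 kN × (810 − 107.34) mm = 2393.40 kN·m.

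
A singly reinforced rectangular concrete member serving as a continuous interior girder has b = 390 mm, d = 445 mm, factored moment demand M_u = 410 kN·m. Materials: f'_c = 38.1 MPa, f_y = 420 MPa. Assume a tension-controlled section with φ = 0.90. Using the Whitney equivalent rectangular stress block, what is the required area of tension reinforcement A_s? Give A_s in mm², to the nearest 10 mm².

M_n = M_u/φ = 410/0.90 = 455.556 kN·m.
With M_n = 0.85 f'_c a b (d − a/2), solve the quadratic for a:
a = d − √(d² − 2M_n/(0.85 f'_c b)) = 445 − √(445² − 2 × 455.556×10⁶/(0.85 × 38.1 × 390)) = 90.19 mm.
A_s = 0.85 f'_c a b / f_y = 0.85 × 38.1 × 90.19 × 390 / 420 = 2712.2 mm².

A_s ≈ 2710 mm²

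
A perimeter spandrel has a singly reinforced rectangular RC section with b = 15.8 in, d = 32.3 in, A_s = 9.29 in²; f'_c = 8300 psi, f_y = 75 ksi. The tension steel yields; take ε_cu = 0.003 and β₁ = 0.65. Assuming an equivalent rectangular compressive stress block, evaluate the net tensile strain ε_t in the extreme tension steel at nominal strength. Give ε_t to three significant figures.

ε_t ≈ 0.00708

a = A_s f_y/(0.85 f'_c b) = 6.251 in.
β₁ = 0.65, so c = a/β₁ = 6.251/0.65 = 9.617 in.
From the linear strain diagram with ε_cu = 0.003: ε_t = 0.003 (d − c)/c = 0.003 × (32.3 − 9.617)/9.617 = 0.00708.
Since ε_t ≥ 0.005, the section is tension-controlled.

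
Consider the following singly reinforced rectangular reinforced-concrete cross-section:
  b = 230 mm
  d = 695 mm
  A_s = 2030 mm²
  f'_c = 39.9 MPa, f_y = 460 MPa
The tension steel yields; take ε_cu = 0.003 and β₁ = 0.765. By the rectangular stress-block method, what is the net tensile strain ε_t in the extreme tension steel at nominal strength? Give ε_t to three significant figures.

a = A_s f_y/(0.85 f'_c b) = 119.71 mm.
β₁ = 0.765, so c = a/β₁ = 119.71/0.765 = 156.48 mm.
From the linear strain diagram with ε_cu = 0.003: ε_t = 0.003 (d − c)/c = 0.003 × (695 − 156.48)/156.48 = 0.0103.
Since ε_t ≥ 0.005, the section is tension-controlled.

ε_t ≈ 0.0103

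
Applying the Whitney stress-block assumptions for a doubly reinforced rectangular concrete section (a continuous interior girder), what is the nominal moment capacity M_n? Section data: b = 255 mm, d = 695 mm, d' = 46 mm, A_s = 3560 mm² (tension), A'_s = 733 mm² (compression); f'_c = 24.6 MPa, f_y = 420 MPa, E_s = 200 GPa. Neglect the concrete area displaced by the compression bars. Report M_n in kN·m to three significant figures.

Assume both tension and compression steel yield.
Net tension couple steel: A_s − A'_s = 2827 mm².
a = (A_s − A'_s) f_y / (0.85 f'_c b) = 1187340/(0.85 × 24.6 × 255) = 222.68 mm.
c = a/β₁ = 222.68/0.85 = 261.98 mm; ε'_s = 0.003(c − d')/c = 0.0025 ≥ f_y/E_s = 0.0021, so compression steel does yield.
M_n = (A_s − A'_s) f_y (d − a/2) + A'_s f_y (d − d') = [1187340 × (695 − 111.34) + 307860 × (695 − 46)] × 10⁻⁶ = 693.00 + 199.80 = 892.80 kN·m.

M_n ≈ 893 kN·m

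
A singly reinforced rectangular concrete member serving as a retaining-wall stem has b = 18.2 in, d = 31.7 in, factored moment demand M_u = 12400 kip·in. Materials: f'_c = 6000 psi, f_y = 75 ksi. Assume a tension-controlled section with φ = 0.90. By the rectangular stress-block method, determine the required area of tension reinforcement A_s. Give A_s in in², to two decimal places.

M_n = M_u/φ = 12400/0.90 = 13777.8 kip·in.
From M_n = 0.85 f'_c a b (d − a/2):
a = d − √(d² − 2M_n/(0.85 f'_c b)) = 31.7 − √(31.7² − 2 × 13777.8/(0.85 × 6 × 18.2)) = 5.091 in.
A_s = 0.85 f'_c a b / f_y = 0.85 × 6 × 5.091 × 18.2 / 75 = 6.301 in².

A_s ≈ 6.30 in²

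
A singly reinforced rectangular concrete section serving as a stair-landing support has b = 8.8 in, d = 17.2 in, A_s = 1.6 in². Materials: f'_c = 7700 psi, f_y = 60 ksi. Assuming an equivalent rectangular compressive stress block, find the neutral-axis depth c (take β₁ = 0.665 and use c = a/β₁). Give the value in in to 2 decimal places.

T = A_s f_y = 1.6 × 60 = 96 kips.
a = T/(0.85 f'_c b) = 96/(0.85 × 7.7 × 8.8) = 1.6668 in.
With β₁ = 0.665, c = a/β₁ = 1.6668/0.665 = 2.51 in.

c ≈ 2.51 in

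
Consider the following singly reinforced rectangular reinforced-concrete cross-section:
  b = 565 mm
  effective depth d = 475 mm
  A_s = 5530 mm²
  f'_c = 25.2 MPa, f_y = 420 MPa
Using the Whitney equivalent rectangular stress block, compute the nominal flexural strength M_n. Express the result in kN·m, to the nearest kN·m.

M_n ≈ 880 kN·m

T = A_s f_y = 5530 × 420 = 2322600 N = 2322.6 kN.
From C = T: a = T/(0.85 f'_c b) = 2322600/(0.85 × 25.2 × 565) = 191.91 mm.
M_n = T(d − a/2) = 2322.6 kN × (475 − 95.955) mm = 880.37 kN·m.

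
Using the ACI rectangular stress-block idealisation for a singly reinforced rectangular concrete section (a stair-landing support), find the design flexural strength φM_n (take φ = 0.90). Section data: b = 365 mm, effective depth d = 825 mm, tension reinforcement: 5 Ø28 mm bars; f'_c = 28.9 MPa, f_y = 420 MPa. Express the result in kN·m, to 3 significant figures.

φM_n ≈ 877 kN·m

A_s = 5 × 616 = 3080 mm².
T = A_s f_y = 3080 × 420 = 1293600 N = 1293.6 kN.
From C = T: a = T/(0.85 f'_c b) = 1293600/(0.85 × 28.9 × 365) = 144.27 mm.
M_n = T(d − a/2) = 1293.6 kN × (825 − 72.135) mm = 973.91 kN·m.
φM_n = 0.90 × 973.91 = 876.52 kN·m.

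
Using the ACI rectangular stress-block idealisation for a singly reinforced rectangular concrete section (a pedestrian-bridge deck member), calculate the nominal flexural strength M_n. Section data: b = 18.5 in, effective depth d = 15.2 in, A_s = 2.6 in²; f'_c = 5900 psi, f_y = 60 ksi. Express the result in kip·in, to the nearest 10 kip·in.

T = A_s f_y = 2.6 × 60 = 156 kips.
a = T/(0.85 f'_c b) = 156/(0.85 × 5.9 × 18.5) = 1.681 in.
M_n = T(d − a/2) = 156 × (15.2 − 0.8405) = 2240.1 kip·in.

M_n ≈ 2240 kip·in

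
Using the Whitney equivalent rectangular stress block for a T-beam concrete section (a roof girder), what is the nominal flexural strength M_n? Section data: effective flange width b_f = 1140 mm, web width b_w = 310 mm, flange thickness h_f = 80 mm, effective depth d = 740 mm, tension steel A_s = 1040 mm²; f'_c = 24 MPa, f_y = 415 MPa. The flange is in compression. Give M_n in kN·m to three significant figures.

Tension: T = A_s f_y = 1040 × 415 = 431600 N.
Try a within the flange: a = T/(0.85 f'_c b_f) = 431600/(0.85 × 24 × 1140) = 18.56 mm.
Since a = 18.56 ≤ h_f = 80 mm, the stress block lies entirely in the flange; analyse as a rectangular beam of width b_f.
M_n = T(d − a/2) = 431600 × (740 − 9.28) = 315.38 × 10⁶ N·mm.
M_n = 315.38 kN·m.

M_n ≈ 315 kN·m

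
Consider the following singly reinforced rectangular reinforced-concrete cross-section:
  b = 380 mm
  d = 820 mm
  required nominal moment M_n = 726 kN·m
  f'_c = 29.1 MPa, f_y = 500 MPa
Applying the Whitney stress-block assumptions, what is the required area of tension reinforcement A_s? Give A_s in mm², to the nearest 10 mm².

With M_n = 0.85 f'_c a b (d − a/2), solve the quadratic for a:
a = d − √(d² − 2M_n/(0.85 f'_c b)) = 820 − √(820² − 2 × 726×10⁶/(0.85 × 29.1 × 380)) = 100.33 mm.
A_s = 0.85 f'_c a b / f_y = 0.85 × 29.1 × 100.33 × 380 / 500 = 1886.1 mm².

A_s ≈ 1890 mm²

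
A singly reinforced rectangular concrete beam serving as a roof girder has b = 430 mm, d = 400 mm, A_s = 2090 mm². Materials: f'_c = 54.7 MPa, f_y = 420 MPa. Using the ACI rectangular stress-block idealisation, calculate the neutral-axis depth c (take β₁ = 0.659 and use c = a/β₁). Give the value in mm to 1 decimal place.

T = A_s f_y = 2090 × 420 = 877800 N = 877.8 kN.
Setting C = 0.85 f'_c a b equal to T: a = 877800/(0.85 × 54.7 × 430) = 43.906 mm.
With β₁ = 0.659, c = a/β₁ = 43.906/0.659 = 66.6 mm.

c ≈ 66.6 mm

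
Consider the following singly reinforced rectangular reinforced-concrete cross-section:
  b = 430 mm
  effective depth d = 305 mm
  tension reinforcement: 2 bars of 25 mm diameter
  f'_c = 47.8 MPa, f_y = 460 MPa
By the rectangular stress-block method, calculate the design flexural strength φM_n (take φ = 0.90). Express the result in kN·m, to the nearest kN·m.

A_s = 2 × 491 = 982 mm².
T = A_s f_y = 982 × 460 = 451720 N = 451.72 kN.
From C = T: a = T/(0.85 f'_c b) = 451720/(0.85 × 47.8 × 430) = 25.86 mm.
M_n = T(d − a/2) = 451.72 kN × (305 − 12.93) mm = 131.93 kN·m.
φM_n = 0.90 × 131.93 = 118.74 kN·m.

φM_n ≈ 119 kN·m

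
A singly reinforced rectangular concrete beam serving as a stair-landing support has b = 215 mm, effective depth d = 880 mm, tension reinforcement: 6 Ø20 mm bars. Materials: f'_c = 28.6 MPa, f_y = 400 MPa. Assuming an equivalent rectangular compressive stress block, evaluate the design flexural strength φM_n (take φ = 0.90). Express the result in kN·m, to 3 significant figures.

A_s = 6 × 314 = 1884 mm².
T = A_s f_y = 1884 × 400 = 753600 N = 753.6 kN.
From C = T: a = T/(0.85 f'_c b) = 753600/(0.85 × 28.6 × 215) = 144.18 mm.
M_n = T(d − a/2) = 753.6 kN × (880 − 72.09) mm = 608.84 kN·m.
φM_n = 0.90 × 608.84 = 547.96 kN·m.

φM_n ≈ 548 kN·m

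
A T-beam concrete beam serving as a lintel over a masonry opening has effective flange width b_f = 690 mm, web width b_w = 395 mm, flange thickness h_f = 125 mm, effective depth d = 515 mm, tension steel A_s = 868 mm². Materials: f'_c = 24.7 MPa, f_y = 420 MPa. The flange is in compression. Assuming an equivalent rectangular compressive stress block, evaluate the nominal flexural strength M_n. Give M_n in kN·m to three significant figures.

Tension: T = A_s f_y = 868 × 420 = 364560 N.
Try a within the flange: a = T/(0.85 f'_c b_f) = 364560/(0.85 × 24.7 × 690) = 25.17 mm.
Since a = 25.17 ≤ h_f = 125 mm, the stress block lies entirely in the flange; analyse as a rectangular beam of width b_f.
M_n = T(d − a/2) = 364560 × (515 − 12.585) = 183.16 × 10⁶ N·mm.
M_n = 183.16 kN·m.

M_n ≈ 183 kN·m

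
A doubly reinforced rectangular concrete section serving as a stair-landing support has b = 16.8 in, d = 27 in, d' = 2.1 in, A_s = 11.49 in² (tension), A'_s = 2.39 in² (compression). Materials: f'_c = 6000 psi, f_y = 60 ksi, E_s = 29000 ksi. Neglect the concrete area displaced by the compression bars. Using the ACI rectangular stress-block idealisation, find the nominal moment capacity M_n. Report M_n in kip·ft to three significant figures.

M_n ≈ 1380 kip·ft

Assume both steels yield.
a = (A_s − A'_s) f_y/(0.85 f'_c b) = (11.49 − 2.39) × 60/(0.85 × 6 × 16.8) = 6.373 in.
c = a/β₁ = 6.373/0.75 = 8.497 in; ε'_s = 0.003(c − d')/c = 0.0023 ≥ ε_y = 0.0021, so the compression steel yields.
M_n = (A_s − A'_s) f_y (d − a/2) + A'_s f_y (d − d') = 546 × (27 − 3.1865) + 143.4 × (27 − 2.1) = 13002.2 + 3570.7 = 16572.9 kip·in = 16572.9/12 = 1381.08 kip·ft.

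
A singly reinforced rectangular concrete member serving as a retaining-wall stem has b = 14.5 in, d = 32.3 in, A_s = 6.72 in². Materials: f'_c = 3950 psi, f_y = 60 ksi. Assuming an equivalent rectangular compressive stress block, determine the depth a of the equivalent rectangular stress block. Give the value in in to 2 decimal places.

a ≈ 8.28 in

T = A_s f_y = 6.72 × 60 = 403.2 kips.
a = T/(0.85 f'_c b) = 403.2/(0.85 × 3.95 × 14.5) = 8.28 in.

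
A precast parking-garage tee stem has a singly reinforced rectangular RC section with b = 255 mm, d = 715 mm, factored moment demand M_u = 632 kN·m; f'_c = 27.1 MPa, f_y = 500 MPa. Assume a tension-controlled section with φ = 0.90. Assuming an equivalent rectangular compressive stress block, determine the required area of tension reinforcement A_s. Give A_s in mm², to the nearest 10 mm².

A_s ≈ 2270 mm²

M_n = M_u/φ = 632/0.90 = 702.222 kN·m.
With M_n = 0.85 f'_c a b (d − a/2), solve the quadratic for a:
a = d − √(d² − 2M_n/(0.85 f'_c b)) = 715 − √(715² − 2 × 702.222×10⁶/(0.85 × 27.1 × 255)) = 193.34 mm.
A_s = 0.85 f'_c a b / f_y = 0.85 × 27.1 × 193.34 × 255 / 500 = 2271.3 mm².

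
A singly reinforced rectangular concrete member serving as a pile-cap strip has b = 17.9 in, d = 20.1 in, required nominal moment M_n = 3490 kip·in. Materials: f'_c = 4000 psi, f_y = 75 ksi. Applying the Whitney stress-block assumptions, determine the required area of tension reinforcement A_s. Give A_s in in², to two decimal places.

From M_n = 0.85 f'_c a b (d − a/2):
a = d − √(d² − 2M_n/(0.85 f'_c b)) = 20.1 − √(20.1² − 2 × 3490/(0.85 × 4 × 17.9)) = 3.091 in.
A_s = 0.85 f'_c a b / f_y = 0.85 × 4 × 3.091 × 17.9 / 75 = 2.508 in².

A_s ≈ 2.51 in²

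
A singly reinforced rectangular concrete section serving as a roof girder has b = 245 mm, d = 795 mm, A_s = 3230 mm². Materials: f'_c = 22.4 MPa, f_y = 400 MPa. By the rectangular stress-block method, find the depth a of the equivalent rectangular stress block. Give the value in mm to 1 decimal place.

a ≈ 277.0 mm

T = A_s f_y = 3230 × 400 = 1292000 N = 1292 kN.
Setting C = 0.85 f'_c a b equal to T: a = 1292000/(0.85 × 22.4 × 245) = 277.0 mm.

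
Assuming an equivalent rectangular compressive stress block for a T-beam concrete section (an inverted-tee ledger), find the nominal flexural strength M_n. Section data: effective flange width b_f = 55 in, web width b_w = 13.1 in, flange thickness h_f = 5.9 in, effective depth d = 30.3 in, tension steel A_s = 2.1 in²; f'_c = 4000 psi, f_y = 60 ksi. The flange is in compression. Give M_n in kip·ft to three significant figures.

Tension: T = A_s f_y = 2.1 × 60 = 126 kips.
Try a within the flange: a = T/(0.85 f'_c b_f) = 126/(0.85 × 4 × 55) = 0.674 in.
Since a = 0.674 ≤ h_f = 5.9 in, the stress block lies entirely in the flange; analyse as a rectangular beam of width b_f.
M_n = T(d − a/2) = 126 × (30.3 − 0.337) = 3775.3 kip·in.
M_n = 3775.3/12 = 314.61 kip·ft.

M_n ≈ 315 kip·ft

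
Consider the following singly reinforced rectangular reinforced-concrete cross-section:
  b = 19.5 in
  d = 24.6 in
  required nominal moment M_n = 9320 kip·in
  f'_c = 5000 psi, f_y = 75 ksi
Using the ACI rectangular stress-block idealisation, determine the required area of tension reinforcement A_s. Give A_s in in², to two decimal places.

A_s ≈ 5.64 in²

From M_n = 0.85 f'_c a b (d − a/2):
a = d − √(d² − 2M_n/(0.85 f'_c b)) = 24.6 − √(24.6² − 2 × 9320/(0.85 × 5 × 19.5)) = 5.100 in.
A_s = 0.85 f'_c a b / f_y = 0.85 × 5 × 5.100 × 19.5 / 75 = 5.636 in².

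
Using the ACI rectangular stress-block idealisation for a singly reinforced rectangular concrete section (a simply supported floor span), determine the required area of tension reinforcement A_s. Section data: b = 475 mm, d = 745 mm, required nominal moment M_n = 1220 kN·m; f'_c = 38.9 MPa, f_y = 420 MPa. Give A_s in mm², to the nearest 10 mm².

A_s ≈ 4220 mm²

With M_n = 0.85 f'_c a b (d − a/2), solve the quadratic for a:
a = d − √(d² − 2M_n/(0.85 f'_c b)) = 745 − √(745² − 2 × 1220×10⁶/(0.85 × 38.9 × 475)) = 112.81 mm.
A_s = 0.85 f'_c a b / f_y = 0.85 × 38.9 × 112.81 × 475 / 420 = 4218.5 mm².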